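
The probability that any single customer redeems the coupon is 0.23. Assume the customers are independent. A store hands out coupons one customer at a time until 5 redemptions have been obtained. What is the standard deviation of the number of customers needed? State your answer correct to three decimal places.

8.531

Y = total customers until the fifth success; negative binomial with r=5, p=0.23.
SD(Y) = √[r(1−p)/p²] = √(72.77883) = 8.53105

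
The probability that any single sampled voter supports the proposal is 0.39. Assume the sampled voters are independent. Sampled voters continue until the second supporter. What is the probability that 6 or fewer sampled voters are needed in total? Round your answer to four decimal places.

Finishing within 6 sampled voters ⇔ at least 2 successes in the first 6. With X ~ Binomial(6, 0.39), P(Y ≤ 6) = 1 − P(X ≤ 1).
  k=0: C(6,0)·0.39^0·0.61^6 = 0.051520
  k=1: C(6,1)·0.39^1·0.61^5 = 0.197636
1 − 0.249156 = 0.750844

0.7508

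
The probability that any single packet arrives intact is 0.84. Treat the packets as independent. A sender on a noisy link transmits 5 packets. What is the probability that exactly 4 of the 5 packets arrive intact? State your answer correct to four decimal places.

X ~ Binomial(n=5, p=0.84).
P(X=4) = C(5,4) · p^4 · (1−p)^1
= 5 · 0.49787 · 0.16 = 0.398297

0.3983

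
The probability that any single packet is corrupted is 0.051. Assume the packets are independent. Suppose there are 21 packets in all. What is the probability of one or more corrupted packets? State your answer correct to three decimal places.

0.667

P(at least one) = 1 − P(none) = 1 − (1 − 0.051)^21
= 1 − 0.33311 = 0.66689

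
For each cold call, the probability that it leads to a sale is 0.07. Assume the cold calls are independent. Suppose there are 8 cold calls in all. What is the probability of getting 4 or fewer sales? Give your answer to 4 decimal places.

X ~ Binomial(8, 0.07); P(X ≤ 4) = Σ C(8,k) p^k (1−p)^(8−k) over k:
  k=0: C(8,0)·0.07^0·0.93^8 = 0.559582
  k=1: C(8,1)·0.07^1·0.93^7 = 0.336952
  k=2: C(8,2)·0.07^2·0.93^6 = 0.088767
  k=3: C(8,3)·0.07^3·0.93^5 = 0.013363
  k=4: C(8,4)·0.07^4·0.93^4 = 0.001257
Total = 0.999921

0.9999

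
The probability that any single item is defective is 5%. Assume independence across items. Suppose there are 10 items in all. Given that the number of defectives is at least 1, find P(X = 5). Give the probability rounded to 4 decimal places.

0.0002

X ~ Binomial(10, 0.05). Want P(X=5 | X≥1) = P(X=5) / P(X≥1).
P(X=5) = C(10,5)·0.05^5·0.95^5 = 0.000061
P(X≥1) = 1 − 0.598737 = 0.401263
Ratio = 0.000061 / 0.401263 = 0.000152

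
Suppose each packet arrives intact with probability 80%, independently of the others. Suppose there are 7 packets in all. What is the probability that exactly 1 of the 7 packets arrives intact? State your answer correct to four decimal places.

X ~ Binomial(n=7, p=0.80).
P(X=1) = C(7,1) · p^1 · (1−p)^6
= 7 · 0.8 · 6.4e-05 = 0.000358

0.0004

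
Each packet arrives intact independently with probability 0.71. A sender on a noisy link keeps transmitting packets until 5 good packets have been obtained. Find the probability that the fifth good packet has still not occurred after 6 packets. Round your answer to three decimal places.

0.558

Needing more than 6 packets ⇔ fewer than 5 successes in the first 6. With X ~ Binomial(6, 0.71), P(Y > 6) = P(X ≤ 4).
  k=0: C(6,0)·0.71^0·0.29^6 = 0.00059
  k=1: C(6,1)·0.71^1·0.29^5 = 0.00874
  k=2: C(6,2)·0.71^2·0.29^4 = 0.05348
  k=3: C(6,3)·0.71^3·0.29^3 = 0.17458
  k=4: C(6,4)·0.71^4·0.29^2 = 0.32057
P(X ≤ 4) = 0.55796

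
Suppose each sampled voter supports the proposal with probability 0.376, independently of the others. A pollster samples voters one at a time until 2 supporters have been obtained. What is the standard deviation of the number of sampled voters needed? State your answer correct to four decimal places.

2.9711

Y = total sampled voters until the second success; negative binomial with r=2, p=0.376.
SD(Y) = √[r(1−p)/p²] = √(8.827524) = 2.971115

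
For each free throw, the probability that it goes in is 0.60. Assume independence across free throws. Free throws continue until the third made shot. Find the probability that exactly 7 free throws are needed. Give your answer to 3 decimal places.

0.083

Y = trial on which the third success occurs; negative binomial, r=3, p=0.60.
P(Y=7) = C(6,2) · p^3 · (1−p)^4
= 15 · 0.216 · 0.0256 = 0.08294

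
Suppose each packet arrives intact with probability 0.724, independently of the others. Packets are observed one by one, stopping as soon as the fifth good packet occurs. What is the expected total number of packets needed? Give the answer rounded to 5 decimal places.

6.90608

Y = total packets until the fifth success; negative binomial with r=5, p=0.724.
E[Y] = r / p = 5 / 0.724 = 6.9060773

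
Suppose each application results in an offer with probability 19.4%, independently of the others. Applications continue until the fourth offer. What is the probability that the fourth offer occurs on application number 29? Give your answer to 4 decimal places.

Y = trial on which the fourth success occurs; negative binomial, r=4, p=0.194.
P(Y=29) = C(28,3) · p^4 · (1−p)^25
= 3276 · 0.0014165 · 0.0045538 = 0.021131

0.0211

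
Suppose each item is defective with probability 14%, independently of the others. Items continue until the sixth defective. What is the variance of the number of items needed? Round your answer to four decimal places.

Y = total items until the sixth success; negative binomial with r=6, p=0.14.
Var(Y) = r(1−p)/p² = 6·0.86 / 0.14² = 263.265306

263.2653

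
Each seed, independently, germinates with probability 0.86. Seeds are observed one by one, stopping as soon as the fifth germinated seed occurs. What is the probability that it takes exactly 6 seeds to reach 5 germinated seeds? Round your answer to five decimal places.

0.32930

Y = trial on which the fifth success occurs; negative binomial, r=5, p=0.86.
P(Y=6) = C(5,4) · p^5 · (1−p)^1
= 5 · 0.47043 · 0.14 = 0.3292989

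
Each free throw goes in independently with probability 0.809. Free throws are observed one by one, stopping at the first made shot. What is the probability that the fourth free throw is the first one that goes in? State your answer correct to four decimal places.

Geometric (trials to first success), p = 0.809.
P(Y = 4) = (1−p)^3 · p = 0.0069679 · 0.809 = 0.005637

0.0056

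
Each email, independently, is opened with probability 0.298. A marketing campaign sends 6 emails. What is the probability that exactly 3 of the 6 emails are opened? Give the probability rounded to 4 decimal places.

X ~ Binomial(n=6, p=0.298).
P(X=3) = C(6,3) · p^3 · (1−p)^3
= 20 · 0.026464 · 0.34595 = 0.183101

0.1831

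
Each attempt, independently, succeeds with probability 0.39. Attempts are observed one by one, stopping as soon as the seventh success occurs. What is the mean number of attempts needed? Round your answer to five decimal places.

17.94872

Y = total attempts until the seventh success; negative binomial with r=7, p=0.39.
E[Y] = r / p = 7 / 0.39 = 17.9487179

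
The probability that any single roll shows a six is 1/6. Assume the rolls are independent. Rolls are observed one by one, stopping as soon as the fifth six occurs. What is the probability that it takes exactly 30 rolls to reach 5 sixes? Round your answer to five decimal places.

Y = trial on which the fifth success occurs; negative binomial, r=5, p=0.166667.
P(Y=30) = C(29,4) · p^5 · (1−p)^25
= 23751 · 0.0001286 · 0.010483 = 0.0320180

0.03202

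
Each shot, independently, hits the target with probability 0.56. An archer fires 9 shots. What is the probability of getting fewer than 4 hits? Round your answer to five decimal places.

0.15079

X ~ Binomial(9, 0.56); P(X ≤ 3) = Σ C(9,k) p^k (1−p)^(9−k) over k:
  k=0: C(9,0)·0.56^0·0.44^9 = 0.0006181
  k=1: C(9,1)·0.56^1·0.44^8 = 0.0070803
  k=2: C(9,2)·0.56^2·0.44^7 = 0.0360452
  k=3: C(9,3)·0.56^3·0.44^6 = 0.1070433
Total = 0.1507869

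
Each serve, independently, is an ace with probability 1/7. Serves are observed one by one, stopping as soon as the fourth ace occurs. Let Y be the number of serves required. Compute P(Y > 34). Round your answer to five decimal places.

Needing more than 34 serves ⇔ fewer than 4 successes in the first 34. With X ~ Binomial(34, 0.142857), P(Y > 34) = P(X ≤ 3).
  k=0: C(34,0)·0.142857^0·0.857143^34 = 0.0052943
  k=1: C(34,1)·0.142857^1·0.857143^33 = 0.0300011
  k=2: C(34,2)·0.142857^2·0.857143^32 = 0.0825030
  k=3: C(34,3)·0.142857^3·0.857143^31 = 0.1466719
P(X ≤ 3) = 0.2644703

0.26447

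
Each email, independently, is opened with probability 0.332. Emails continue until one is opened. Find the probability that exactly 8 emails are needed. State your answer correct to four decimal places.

0.0197

Geometric (trials to first success), p = 0.332.
P(Y = 8) = (1−p)^7 · p = 0.059352 · 0.332 = 0.019705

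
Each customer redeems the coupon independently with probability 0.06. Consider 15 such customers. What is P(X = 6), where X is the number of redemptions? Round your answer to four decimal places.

X ~ Binomial(n=15, p=0.06).
P(X=6) = C(15,6) · p^6 · (1−p)^9
= 5005 · 4.6656e-08 · 0.57299 = 0.000134

0.0001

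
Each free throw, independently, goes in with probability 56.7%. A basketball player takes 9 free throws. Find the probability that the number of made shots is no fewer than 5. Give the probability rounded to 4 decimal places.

X ~ Binomial(9, 0.567); P(X ≥ 5) = Σ C(9,k) p^k (1−p)^(9−k) over k:
  k=5: C(9,5)·0.567^5·0.433^4 = 0.259560
  k=6: C(9,6)·0.567^6·0.433^3 = 0.226590
  k=7: C(9,7)·0.567^7·0.433^2 = 0.127163
  k=8: C(9,8)·0.567^8·0.433^1 = 0.041629
  k=9: C(9,9)·0.567^9·0.433^0 = 0.006057
Total = 0.660999

0.6610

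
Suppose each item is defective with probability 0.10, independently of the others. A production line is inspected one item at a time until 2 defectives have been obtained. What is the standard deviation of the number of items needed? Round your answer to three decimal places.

13.416

Y = total items until the second success; negative binomial with r=2, p=0.10.
SD(Y) = √[r(1−p)/p²] = √(180.00000) = 13.41641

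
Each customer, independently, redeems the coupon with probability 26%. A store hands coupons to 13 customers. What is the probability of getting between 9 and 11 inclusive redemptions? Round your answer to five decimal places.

0.00134

X ~ Binomial(13, 0.26); P(9 ≤ X ≤ 11) = Σ C(13,k) p^k (1−p)^(13−k) over k:
  k=9: C(13,9)·0.26^9·0.74^4 = 0.0011641
  k=10: C(13,10)·0.26^10·0.74^3 = 0.0001636
  k=11: C(13,11)·0.26^11·0.74^2 = 0.0000157
Total = 0.0013434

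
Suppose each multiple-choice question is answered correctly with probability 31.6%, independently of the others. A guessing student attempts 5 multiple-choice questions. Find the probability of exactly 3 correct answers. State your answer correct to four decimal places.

0.1476

X ~ Binomial(n=5, p=0.316).
P(X=3) = C(5,3) · p^3 · (1−p)^2
= 10 · 0.031554 · 0.46786 = 0.147630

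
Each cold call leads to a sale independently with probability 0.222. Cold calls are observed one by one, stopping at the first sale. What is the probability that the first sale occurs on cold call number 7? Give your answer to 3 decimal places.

Geometric (trials to first success), p = 0.222.
P(Y = 7) = (1−p)^6 · p = 0.22176 · 0.222 = 0.04923

0.049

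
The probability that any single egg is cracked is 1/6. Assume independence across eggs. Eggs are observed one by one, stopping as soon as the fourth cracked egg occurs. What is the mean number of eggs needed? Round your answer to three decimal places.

24.000

Y = total eggs until the fourth success; negative binomial with r=4, p=0.166667.
E[Y] = r / p = 4 / 0.166667 = 24.00000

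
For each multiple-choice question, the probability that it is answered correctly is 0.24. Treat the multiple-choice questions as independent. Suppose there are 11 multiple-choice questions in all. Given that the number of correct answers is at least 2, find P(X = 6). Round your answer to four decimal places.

X ~ Binomial(11, 0.24). Want P(X=6 | X≥2) = P(X=6) / P(X≥2).
P(X=6) = C(11,6)·0.24^6·0.76^5 = 0.022386
P(X≥2) = 1 − 0.048860 − 0.169723 = 0.781418
Ratio = 0.022386 / 0.781418 = 0.028648

0.0286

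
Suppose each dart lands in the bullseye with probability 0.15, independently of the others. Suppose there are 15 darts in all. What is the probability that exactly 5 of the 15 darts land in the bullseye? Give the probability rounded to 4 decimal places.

0.0449

X ~ Binomial(n=15, p=0.15).
P(X=5) = C(15,5) · p^5 · (1−p)^10
= 3003 · 7.5937e-05 · 0.19687 = 0.044895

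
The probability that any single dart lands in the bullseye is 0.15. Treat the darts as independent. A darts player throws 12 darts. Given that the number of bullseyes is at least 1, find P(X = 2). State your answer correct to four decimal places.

X ~ Binomial(12, 0.15). Want P(X=2 | X≥1) = P(X=2) / P(X≥1).
P(X=2) = C(12,2)·0.15^2·0.85^10 = 0.292358
P(X≥1) = 1 − 0.142242 = 0.857758
Ratio = 0.292358 / 0.857758 = 0.340840

0.3408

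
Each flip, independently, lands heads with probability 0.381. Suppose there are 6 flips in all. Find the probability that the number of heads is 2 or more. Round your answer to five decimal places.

0.73600

X ~ Binomial(6, 0.381); P(X ≥ 2) = Σ C(6,k) p^k (1−p)^(6−k) over k:
  k=2: C(6,2)·0.381^2·0.619^4 = 0.3196714
  k=3: C(6,3)·0.381^3·0.619^3 = 0.2623475
  k=4: C(6,4)·0.381^4·0.619^2 = 0.1211079
  k=5: C(6,5)·0.381^5·0.619^1 = 0.0298172
  k=6: C(6,6)·0.381^6·0.619^0 = 0.0030588
Total = 0.7360028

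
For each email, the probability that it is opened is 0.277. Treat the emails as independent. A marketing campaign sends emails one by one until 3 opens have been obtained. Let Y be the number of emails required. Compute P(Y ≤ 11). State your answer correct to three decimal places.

Finishing within 11 emails ⇔ at least 3 successes in the first 11. With X ~ Binomial(11, 0.277), P(Y ≤ 11) = 1 − P(X ≤ 2).
  k=0: C(11,0)·0.277^0·0.723^11 = 0.02822
  k=1: C(11,1)·0.277^1·0.723^10 = 0.11892
  k=2: C(11,2)·0.277^2·0.723^9 = 0.22781
1 − 0.37494 = 0.62506

0.625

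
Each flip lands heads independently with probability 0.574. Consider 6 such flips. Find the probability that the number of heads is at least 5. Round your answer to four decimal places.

0.1950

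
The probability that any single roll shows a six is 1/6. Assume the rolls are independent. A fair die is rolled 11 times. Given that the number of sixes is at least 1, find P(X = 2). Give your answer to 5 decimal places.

X ~ Binomial(11, 0.166667). Want P(X=2 | X≥1) = P(X=2) / P(X≥1).
P(X=2) = C(11,2)·0.166667^2·0.833333^9 = 0.2960936
P(X≥1) = 1 − 0.1345880 = 0.8654120
Ratio = 0.2960936 / 0.8654120 = 0.3421417

0.34214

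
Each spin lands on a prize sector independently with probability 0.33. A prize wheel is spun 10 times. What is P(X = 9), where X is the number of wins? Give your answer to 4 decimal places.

X ~ Binomial(n=10, p=0.33).
P(X=9) = C(10,9) · p^9 · (1−p)^1
= 10 · 4.6411e-05 · 0.67 = 0.000311

0.0003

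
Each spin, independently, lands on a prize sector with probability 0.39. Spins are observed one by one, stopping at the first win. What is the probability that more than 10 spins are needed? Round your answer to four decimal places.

0.0071

Y = number of spins to the first success; geometric, p = 0.39.
P(Y > 10) = P(first 10 all fail) = (1−p)^10 = 0.007133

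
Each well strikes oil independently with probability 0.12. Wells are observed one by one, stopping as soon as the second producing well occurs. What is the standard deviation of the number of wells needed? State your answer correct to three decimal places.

Y = total wells until the second success; negative binomial with r=2, p=0.12.
SD(Y) = √[r(1−p)/p²] = √(122.22222) = 11.05542

11.055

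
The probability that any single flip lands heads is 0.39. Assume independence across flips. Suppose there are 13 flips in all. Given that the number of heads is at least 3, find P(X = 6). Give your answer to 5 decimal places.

0.20333

X ~ Binomial(13, 0.39). Want P(X=6 | X≥3) = P(X=6) / P(X≥3).
P(X=6) = C(13,6)·0.39^6·0.61^7 = 0.1897640
P(X≥3) = 1 − 0.0016192 − 0.0134575 − 0.0516240 = 0.9332993
Ratio = 0.1897640 / 0.9332993 = 0.2033260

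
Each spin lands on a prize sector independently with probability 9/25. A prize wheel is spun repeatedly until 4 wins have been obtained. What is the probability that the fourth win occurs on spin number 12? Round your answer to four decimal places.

Y = trial on which the fourth success occurs; negative binomial, r=4, p=0.36.
P(Y=12) = C(11,3) · p^4 · (1−p)^8
= 165 · 0.016796 · 0.028147 = 0.078007

0.0780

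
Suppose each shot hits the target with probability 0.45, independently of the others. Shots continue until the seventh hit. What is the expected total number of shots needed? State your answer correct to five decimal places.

Y = total shots until the seventh success; negative binomial with r=7, p=0.45.
E[Y] = r / p = 7 / 0.45 = 15.5555556

15.55556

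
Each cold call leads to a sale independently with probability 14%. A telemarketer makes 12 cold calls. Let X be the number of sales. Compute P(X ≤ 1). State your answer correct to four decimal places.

X ~ Binomial(12, 0.14); P(X ≤ 1) = Σ C(12,k) p^k (1−p)^(12−k) over k:
  k=0: C(12,0)·0.14^0·0.86^12 = 0.163675
  k=1: C(12,1)·0.14^1·0.86^11 = 0.319737
Total = 0.483411

0.4834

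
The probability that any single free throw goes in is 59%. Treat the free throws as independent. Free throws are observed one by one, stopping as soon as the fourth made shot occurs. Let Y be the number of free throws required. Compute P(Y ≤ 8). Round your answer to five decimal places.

0.81046

Finishing within 8 free throws ⇔ at least 4 successes in the first 8. With X ~ Binomial(8, 0.59), P(Y ≤ 8) = 1 − P(X ≤ 3).
  k=0: C(8,0)·0.59^0·0.41^8 = 0.0007985
  k=1: C(8,1)·0.59^1·0.41^7 = 0.0091924
  k=2: C(8,2)·0.59^2·0.41^6 = 0.0462983
  k=3: C(8,3)·0.59^3·0.41^5 = 0.1332488
1 − 0.1895380 = 0.8104620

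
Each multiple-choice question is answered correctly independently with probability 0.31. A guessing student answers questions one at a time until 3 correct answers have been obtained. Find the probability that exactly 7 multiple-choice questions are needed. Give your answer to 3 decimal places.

Y = trial on which the third success occurs; negative binomial, r=3, p=0.31.
P(Y=7) = C(6,2) · p^3 · (1−p)^4
= 15 · 0.029791 · 0.22667 = 0.10129

0.101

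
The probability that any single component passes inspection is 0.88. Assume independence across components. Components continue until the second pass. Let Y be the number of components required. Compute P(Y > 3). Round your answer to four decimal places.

0.0397

Needing more than 3 components ⇔ fewer than 2 successes in the first 3. With X ~ Binomial(3, 0.88), P(Y > 3) = P(X ≤ 1).
  k=0: C(3,0)·0.88^0·0.12^3 = 0.001728
  k=1: C(3,1)·0.88^1·0.12^2 = 0.038016
P(X ≤ 1) = 0.039744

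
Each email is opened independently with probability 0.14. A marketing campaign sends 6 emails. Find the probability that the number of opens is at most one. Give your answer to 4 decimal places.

X ~ Binomial(6, 0.14); P(X ≤ 1) = Σ C(6,k) p^k (1−p)^(6−k) over k:
  k=0: C(6,0)·0.14^0·0.86^6 = 0.404567
  k=1: C(6,1)·0.14^1·0.86^5 = 0.395159
Total = 0.799726

0.7997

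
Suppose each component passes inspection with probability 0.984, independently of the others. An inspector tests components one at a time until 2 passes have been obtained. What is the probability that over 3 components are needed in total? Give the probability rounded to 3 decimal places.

0.001

Needing more than 3 components ⇔ fewer than 2 successes in the first 3. With X ~ Binomial(3, 0.984), P(Y > 3) = P(X ≤ 1).
  k=0: C(3,0)·0.984^0·0.016^3 = 0.00000
  k=1: C(3,1)·0.984^1·0.016^2 = 0.00076
P(X ≤ 1) = 0.00076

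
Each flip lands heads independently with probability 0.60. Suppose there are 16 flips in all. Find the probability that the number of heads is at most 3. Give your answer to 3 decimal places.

X ~ Binomial(16, 0.60); P(X ≤ 3) = Σ C(16,k) p^k (1−p)^(16−k) over k:
  k=0: C(16,0)·0.60^0·0.40^16 = 0.00000
  k=1: C(16,1)·0.60^1·0.40^15 = 0.00001
  k=2: C(16,2)·0.60^2·0.40^14 = 0.00012
  k=3: C(16,3)·0.60^3·0.40^13 = 0.00081
Total = 0.00094

0.001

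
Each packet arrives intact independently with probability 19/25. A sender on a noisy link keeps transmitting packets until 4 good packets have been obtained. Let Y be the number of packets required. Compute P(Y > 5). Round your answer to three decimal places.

0.346

Needing more than 5 packets ⇔ fewer than 4 successes in the first 5. With X ~ Binomial(5, 0.76), P(Y > 5) = P(X ≤ 3).
  k=0: C(5,0)·0.76^0·0.24^5 = 0.00080
  k=1: C(5,1)·0.76^1·0.24^4 = 0.01261
  k=2: C(5,2)·0.76^2·0.24^3 = 0.07985
  k=3: C(5,3)·0.76^3·0.24^2 = 0.25285
P(X ≤ 3) = 0.34610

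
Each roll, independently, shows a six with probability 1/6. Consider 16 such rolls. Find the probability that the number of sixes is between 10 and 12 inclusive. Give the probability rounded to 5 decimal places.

0.00005

X ~ Binomial(16, 0.166667); P(10 ≤ X ≤ 12) = Σ C(16,k) p^k (1−p)^(16−k) over k:
  k=10: C(16,10)·0.166667^10·0.833333^6 = 0.0000444
  k=11: C(16,11)·0.166667^11·0.833333^5 = 0.0000048
  k=12: C(16,12)·0.166667^12·0.833333^4 = 0.0000004
Total = 0.0000496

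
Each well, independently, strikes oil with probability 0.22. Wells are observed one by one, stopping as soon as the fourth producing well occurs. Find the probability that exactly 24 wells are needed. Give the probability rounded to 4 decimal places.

0.0288

Y = trial on which the fourth success occurs; negative binomial, r=4, p=0.22.
P(Y=24) = C(23,3) · p^4 · (1−p)^20
= 1771 · 0.0023426 · 0.0069485 = 0.028827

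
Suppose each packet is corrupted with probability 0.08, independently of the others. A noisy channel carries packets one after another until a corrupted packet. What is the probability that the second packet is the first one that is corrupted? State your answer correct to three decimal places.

0.074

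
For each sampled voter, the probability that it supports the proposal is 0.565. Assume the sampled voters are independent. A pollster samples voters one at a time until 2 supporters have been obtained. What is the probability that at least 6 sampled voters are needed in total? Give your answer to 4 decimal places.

0.1167

Needing more than 5 sampled voters ⇔ fewer than 2 successes in the first 5. With X ~ Binomial(5, 0.565), P(Y > 5) = P(X ≤ 1).
  k=0: C(5,0)·0.565^0·0.435^5 = 0.015576
  k=1: C(5,1)·0.565^1·0.435^4 = 0.101152
P(X ≤ 1) = 0.116728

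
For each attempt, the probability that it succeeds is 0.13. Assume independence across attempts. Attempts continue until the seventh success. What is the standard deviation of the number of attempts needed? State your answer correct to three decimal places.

18.983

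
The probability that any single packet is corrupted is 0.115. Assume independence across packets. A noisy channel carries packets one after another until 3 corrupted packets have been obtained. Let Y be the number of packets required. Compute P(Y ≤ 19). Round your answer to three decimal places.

0.376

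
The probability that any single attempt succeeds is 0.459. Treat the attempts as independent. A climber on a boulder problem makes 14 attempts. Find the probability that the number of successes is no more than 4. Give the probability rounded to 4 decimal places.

0.1507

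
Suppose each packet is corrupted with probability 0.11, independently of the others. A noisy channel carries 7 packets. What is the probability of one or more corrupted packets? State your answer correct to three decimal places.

0.558

P(at least one) = 1 − P(none) = 1 − (1 − 0.11)^7
= 1 − 0.44231 = 0.55769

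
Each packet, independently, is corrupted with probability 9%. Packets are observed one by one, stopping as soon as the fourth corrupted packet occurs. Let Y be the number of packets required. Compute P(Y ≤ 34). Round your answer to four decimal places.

0.3667

Finishing within 34 packets ⇔ at least 4 successes in the first 34. With X ~ Binomial(34, 0.09), P(Y ≤ 34) = 1 − P(X ≤ 3).
  k=0: C(34,0)·0.09^0·0.91^34 = 0.040496
  k=1: C(34,1)·0.09^1·0.91^33 = 0.136172
  k=2: C(34,2)·0.09^2·0.91^32 = 0.222215
  k=3: C(34,3)·0.09^3·0.91^31 = 0.234424
1 − 0.633306 = 0.366694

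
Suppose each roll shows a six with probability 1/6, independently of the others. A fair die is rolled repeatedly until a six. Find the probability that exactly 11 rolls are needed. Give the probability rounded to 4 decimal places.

0.0269

Geometric (trials to first success), p = 0.166667.
P(Y = 11) = (1−p)^10 · p = 0.16151 · 0.166667 = 0.026918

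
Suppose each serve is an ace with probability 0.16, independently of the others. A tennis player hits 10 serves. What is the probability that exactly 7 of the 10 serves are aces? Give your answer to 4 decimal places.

X ~ Binomial(n=10, p=0.16).
P(X=7) = C(10,7) · p^7 · (1−p)^3
= 120 · 2.6844e-06 · 0.5927 = 0.000191

0.0002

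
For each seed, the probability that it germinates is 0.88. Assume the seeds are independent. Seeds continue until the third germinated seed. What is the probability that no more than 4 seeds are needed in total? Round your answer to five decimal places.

0.92680

Finishing within 4 seeds ⇔ at least 3 successes in the first 4. With X ~ Binomial(4, 0.88), P(Y ≤ 4) = 1 − P(X ≤ 2).
  k=0: C(4,0)·0.88^0·0.12^4 = 0.0002074
  k=1: C(4,1)·0.88^1·0.12^3 = 0.0060826
  k=2: C(4,2)·0.88^2·0.12^2 = 0.0669082
1 − 0.0731981 = 0.9268019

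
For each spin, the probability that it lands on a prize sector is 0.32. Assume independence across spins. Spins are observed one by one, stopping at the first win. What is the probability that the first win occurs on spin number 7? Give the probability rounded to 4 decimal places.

0.0316

Geometric (trials to first success), p = 0.32.
P(Y = 7) = (1−p)^6 · p = 0.098867 · 0.32 = 0.031638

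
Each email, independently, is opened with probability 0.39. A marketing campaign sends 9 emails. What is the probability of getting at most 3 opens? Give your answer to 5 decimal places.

0.50778

X ~ Binomial(9, 0.39); P(X ≤ 3) = Σ C(9,k) p^k (1−p)^(9−k) over k:
  k=0: C(9,0)·0.39^0·0.61^9 = 0.0116941
  k=1: C(9,1)·0.39^1·0.61^8 = 0.0672893
  k=2: C(9,2)·0.39^2·0.61^7 = 0.1720840
  k=3: C(9,3)·0.39^3·0.61^6 = 0.2567155
Total = 0.5077830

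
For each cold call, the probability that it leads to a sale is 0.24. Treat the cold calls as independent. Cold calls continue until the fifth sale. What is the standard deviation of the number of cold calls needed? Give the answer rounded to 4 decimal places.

Y = total cold calls until the fifth success; negative binomial with r=5, p=0.24.
SD(Y) = √[r(1−p)/p²] = √(65.972222) = 8.122329

8.1223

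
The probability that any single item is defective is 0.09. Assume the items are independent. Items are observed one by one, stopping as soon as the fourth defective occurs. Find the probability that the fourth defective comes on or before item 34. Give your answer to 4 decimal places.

0.3667

Finishing within 34 items ⇔ at least 4 successes in the first 34. With X ~ Binomial(34, 0.09), P(Y ≤ 34) = 1 − P(X ≤ 3).
  k=0: C(34,0)·0.09^0·0.91^34 = 0.040496
  k=1: C(34,1)·0.09^1·0.91^33 = 0.136172
  k=2: C(34,2)·0.09^2·0.91^32 = 0.222215
  k=3: C(34,3)·0.09^3·0.91^31 = 0.234424
1 − 0.633306 = 0.366694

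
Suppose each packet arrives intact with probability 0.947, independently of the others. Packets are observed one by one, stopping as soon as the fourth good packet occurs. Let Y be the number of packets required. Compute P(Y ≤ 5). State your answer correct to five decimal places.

Finishing within 5 packets ⇔ at least 4 successes in the first 5. With X ~ Binomial(5, 0.947), P(Y ≤ 5) = 1 − P(X ≤ 3).
  k=0: C(5,0)·0.947^0·0.053^5 = 0.0000004
  k=1: C(5,1)·0.947^1·0.053^4 = 0.0000374
  k=2: C(5,2)·0.947^2·0.053^3 = 0.0013351
  k=3: C(5,3)·0.947^3·0.053^2 = 0.0238562
1 − 0.0252291 = 0.9747709

0.97477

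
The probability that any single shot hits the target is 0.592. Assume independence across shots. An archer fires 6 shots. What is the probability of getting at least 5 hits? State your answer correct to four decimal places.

0.2210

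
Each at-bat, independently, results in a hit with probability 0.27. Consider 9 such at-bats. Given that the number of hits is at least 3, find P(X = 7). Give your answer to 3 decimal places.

0.004

X ~ Binomial(9, 0.27). Want P(X=7 | X≥3) = P(X=7) / P(X≥3).
P(X=7) = C(9,7)·0.27^7·0.73^2 = 0.00201
P(X≥3) = 1 − 0.05887 − 0.19597 − 0.28993 = 0.45523
Ratio = 0.00201 / 0.45523 = 0.00441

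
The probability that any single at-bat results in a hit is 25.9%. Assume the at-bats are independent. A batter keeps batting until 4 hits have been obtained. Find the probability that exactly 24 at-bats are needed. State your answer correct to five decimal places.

0.01985

Y = trial on which the fourth success occurs; negative binomial, r=4, p=0.259.
P(Y=24) = C(23,3) · p^4 · (1−p)^20
= 1771 · 0.0044999 · 0.0024909 = 0.0198510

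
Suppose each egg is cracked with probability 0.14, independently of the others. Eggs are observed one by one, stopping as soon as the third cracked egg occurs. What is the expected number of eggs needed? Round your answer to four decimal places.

Y = total eggs until the third success; negative binomial with r=3, p=0.14.
E[Y] = r / p = 3 / 0.14 = 21.428571

21.4286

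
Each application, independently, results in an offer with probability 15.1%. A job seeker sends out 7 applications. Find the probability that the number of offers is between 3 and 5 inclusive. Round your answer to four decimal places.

0.0749

X ~ Binomial(7, 0.151); P(3 ≤ X ≤ 5) = Σ C(7,k) p^k (1−p)^(7−k) over k:
  k=3: C(7,3)·0.151^3·0.849^4 = 0.062608
  k=4: C(7,4)·0.151^4·0.849^3 = 0.011135
  k=5: C(7,5)·0.151^5·0.849^2 = 0.001188
Total = 0.074931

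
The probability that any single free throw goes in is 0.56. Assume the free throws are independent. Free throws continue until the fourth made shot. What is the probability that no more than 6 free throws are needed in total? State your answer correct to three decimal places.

Finishing within 6 free throws ⇔ at least 4 successes in the first 6. With X ~ Binomial(6, 0.56), P(Y ≤ 6) = 1 − P(X ≤ 3).
  k=0: C(6,0)·0.56^0·0.44^6 = 0.00726
  k=1: C(6,1)·0.56^1·0.44^5 = 0.05541
  k=2: C(6,2)·0.56^2·0.44^4 = 0.17631
  k=3: C(6,3)·0.56^3·0.44^3 = 0.29919
1 − 0.53817 = 0.46183

0.462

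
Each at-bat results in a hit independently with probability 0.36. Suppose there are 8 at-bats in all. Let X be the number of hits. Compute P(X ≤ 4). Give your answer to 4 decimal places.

0.8820

X ~ Binomial(8, 0.36); P(X ≤ 4) = Σ C(8,k) p^k (1−p)^(8−k) over k:
  k=0: C(8,0)·0.36^0·0.64^8 = 0.028147
  k=1: C(8,1)·0.36^1·0.64^7 = 0.126664
  k=2: C(8,2)·0.36^2·0.64^6 = 0.249369
  k=3: C(8,3)·0.36^3·0.64^5 = 0.280540
  k=4: C(8,4)·0.36^4·0.64^4 = 0.197255
Total = 0.881976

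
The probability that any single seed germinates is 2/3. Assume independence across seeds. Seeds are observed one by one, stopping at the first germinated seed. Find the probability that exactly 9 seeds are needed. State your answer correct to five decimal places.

0.00010

Geometric (trials to first success), p = 0.666667.
P(Y = 9) = (1−p)^8 · p = 0.00015242 · 0.666667 = 0.0001016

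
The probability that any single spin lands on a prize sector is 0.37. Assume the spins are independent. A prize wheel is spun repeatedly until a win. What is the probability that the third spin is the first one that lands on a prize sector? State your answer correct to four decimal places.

0.1469

Geometric (trials to first success), p = 0.37.
P(Y = 3) = (1−p)^2 · p = 0.3969 · 0.37 = 0.146853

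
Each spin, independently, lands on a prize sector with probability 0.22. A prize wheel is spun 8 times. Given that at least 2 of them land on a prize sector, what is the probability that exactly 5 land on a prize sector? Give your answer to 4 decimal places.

0.0247

X ~ Binomial(8, 0.22). Want P(X=5 | X≥2) = P(X=5) / P(X≥2).
P(X=5) = C(8,5)·0.22^5·0.78^3 = 0.013696
P(X≥2) = 1 − 0.137011 − 0.309154 = 0.553835
Ratio = 0.013696 / 0.553835 = 0.024729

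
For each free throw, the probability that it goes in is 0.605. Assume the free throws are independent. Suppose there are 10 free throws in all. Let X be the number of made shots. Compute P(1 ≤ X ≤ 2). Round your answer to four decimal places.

0.0112

X ~ Binomial(10, 0.605); P(1 ≤ X ≤ 2) = Σ C(10,k) p^k (1−p)^(10−k) over k:
  k=1: C(10,1)·0.605^1·0.395^9 = 0.001416
  k=2: C(10,2)·0.605^2·0.395^8 = 0.009761
Total = 0.011177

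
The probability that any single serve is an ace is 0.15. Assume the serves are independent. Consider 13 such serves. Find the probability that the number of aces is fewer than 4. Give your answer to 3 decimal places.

0.882

X ~ Binomial(13, 0.15); P(X ≤ 3) = Σ C(13,k) p^k (1−p)^(13−k) over k:
  k=0: C(13,0)·0.15^0·0.85^13 = 0.12091
  k=1: C(13,1)·0.15^1·0.85^12 = 0.27737
  k=2: C(13,2)·0.15^2·0.85^11 = 0.29369
  k=3: C(13,3)·0.15^3·0.85^10 = 0.19003
Total = 0.88200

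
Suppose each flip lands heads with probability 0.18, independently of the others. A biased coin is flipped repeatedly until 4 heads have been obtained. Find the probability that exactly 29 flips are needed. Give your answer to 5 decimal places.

Y = trial on which the fourth success occurs; negative binomial, r=4, p=0.18.
P(Y=29) = C(28,3) · p^4 · (1−p)^25
= 3276 · 0.0010498 · 0.007004 = 0.0240869

0.02409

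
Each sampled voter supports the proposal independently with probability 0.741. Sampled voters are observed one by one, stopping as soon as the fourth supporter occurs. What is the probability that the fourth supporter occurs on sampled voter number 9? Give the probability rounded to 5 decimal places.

Y = trial on which the fourth success occurs; negative binomial, r=4, p=0.741.
P(Y=9) = C(8,3) · p^4 · (1−p)^5
= 56 · 0.30149 · 0.0011655 = 0.0196770

0.01968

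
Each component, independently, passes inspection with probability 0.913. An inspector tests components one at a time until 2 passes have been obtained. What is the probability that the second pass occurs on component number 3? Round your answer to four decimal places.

Y = trial on which the second success occurs; negative binomial, r=2, p=0.913.
P(Y=3) = C(2,1) · p^2 · (1−p)^1
= 2 · 0.83357 · 0.087 = 0.145041

0.1450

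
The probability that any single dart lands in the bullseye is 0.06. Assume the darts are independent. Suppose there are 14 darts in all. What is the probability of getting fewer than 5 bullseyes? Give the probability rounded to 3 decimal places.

X ~ Binomial(14, 0.06); P(X ≤ 4) = Σ C(14,k) p^k (1−p)^(14−k) over k:
  k=0: C(14,0)·0.06^0·0.94^14 = 0.42052
  k=1: C(14,1)·0.06^1·0.94^13 = 0.37579
  k=2: C(14,2)·0.06^2·0.94^12 = 0.15591
  k=3: C(14,3)·0.06^3·0.94^11 = 0.03981
  k=4: C(14,4)·0.06^4·0.94^10 = 0.00699
Total = 0.99902

0.999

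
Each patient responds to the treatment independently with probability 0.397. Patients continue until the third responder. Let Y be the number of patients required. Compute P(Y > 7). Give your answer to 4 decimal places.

0.4265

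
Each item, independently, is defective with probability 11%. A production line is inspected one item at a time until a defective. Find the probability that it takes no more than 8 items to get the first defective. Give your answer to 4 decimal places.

Y = number of items to the first success; geometric, p = 0.11.
P(Y ≤ 8) = 1 − (1−p)^8 = 1 − 0.393659 = 0.606341

0.6063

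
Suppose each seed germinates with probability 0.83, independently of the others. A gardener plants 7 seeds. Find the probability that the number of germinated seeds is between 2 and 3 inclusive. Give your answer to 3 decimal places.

X ~ Binomial(7, 0.83); P(2 ≤ X ≤ 3) = Σ C(7,k) p^k (1−p)^(7−k) over k:
  k=2: C(7,2)·0.83^2·0.17^5 = 0.00205
  k=3: C(7,3)·0.83^3·0.17^4 = 0.01671
Total = 0.01877

0.019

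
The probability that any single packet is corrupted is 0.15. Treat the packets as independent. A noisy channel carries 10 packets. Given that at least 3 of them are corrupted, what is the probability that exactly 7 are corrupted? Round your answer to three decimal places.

X ~ Binomial(10, 0.15). Want P(X=7 | X≥3) = P(X=7) / P(X≥3).
P(X=7) = C(10,7)·0.15^7·0.85^3 = 0.00013
P(X≥3) = 1 − 0.19687 − 0.34743 − 0.27590 = 0.17980
Ratio = 0.00013 / 0.17980 = 0.00070

0.001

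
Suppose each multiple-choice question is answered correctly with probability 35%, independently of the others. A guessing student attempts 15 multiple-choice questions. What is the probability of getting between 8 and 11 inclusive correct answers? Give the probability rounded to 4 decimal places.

0.1128

X ~ Binomial(15, 0.35); P(8 ≤ X ≤ 11) = Σ C(15,k) p^k (1−p)^(15−k) over k:
  k=8: C(15,8)·0.35^8·0.65^7 = 0.071037
  k=9: C(15,9)·0.35^9·0.65^6 = 0.029751
  k=10: C(15,10)·0.35^10·0.65^5 = 0.009612
  k=11: C(15,11)·0.35^11·0.65^4 = 0.002353
Total = 0.112752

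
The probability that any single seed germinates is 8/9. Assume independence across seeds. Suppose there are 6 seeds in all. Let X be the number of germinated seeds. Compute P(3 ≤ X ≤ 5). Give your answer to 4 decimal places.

X ~ Binomial(6, 0.888889); P(3 ≤ X ≤ 5) = Σ C(6,k) p^k (1−p)^(6−k) over k:
  k=3: C(6,3)·0.888889^3·0.111111^3 = 0.019268
  k=4: C(6,4)·0.888889^4·0.111111^2 = 0.115610
  k=5: C(6,5)·0.888889^5·0.111111^1 = 0.369953
Total = 0.504831

0.5048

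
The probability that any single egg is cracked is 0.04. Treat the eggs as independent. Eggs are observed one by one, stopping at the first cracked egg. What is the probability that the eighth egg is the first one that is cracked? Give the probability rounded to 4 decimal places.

Geometric (trials to first success), p = 0.04.
P(Y = 8) = (1−p)^7 · p = 0.75145 · 0.04 = 0.030058

0.0301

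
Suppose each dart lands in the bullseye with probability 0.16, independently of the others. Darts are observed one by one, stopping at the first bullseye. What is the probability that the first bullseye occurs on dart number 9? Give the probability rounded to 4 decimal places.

Geometric (trials to first success), p = 0.16.
P(Y = 9) = (1−p)^8 · p = 0.24788 · 0.16 = 0.039660

0.0397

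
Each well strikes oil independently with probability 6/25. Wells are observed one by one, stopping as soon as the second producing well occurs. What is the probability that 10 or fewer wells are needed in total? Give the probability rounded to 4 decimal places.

0.7327

Finishing within 10 wells ⇔ at least 2 successes in the first 10. With X ~ Binomial(10, 0.24), P(Y ≤ 10) = 1 − P(X ≤ 1).
  k=0: C(10,0)·0.24^0·0.76^10 = 0.064289
  k=1: C(10,1)·0.24^1·0.76^9 = 0.203018
1 − 0.267306 = 0.732694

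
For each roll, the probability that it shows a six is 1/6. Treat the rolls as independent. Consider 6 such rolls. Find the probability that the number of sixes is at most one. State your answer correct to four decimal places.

X ~ Binomial(6, 0.166667); P(X ≤ 1) = Σ C(6,k) p^k (1−p)^(6−k) over k:
  k=0: C(6,0)·0.166667^0·0.833333^6 = 0.334898
  k=1: C(6,1)·0.166667^1·0.833333^5 = 0.401878
Total = 0.736776

0.7368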